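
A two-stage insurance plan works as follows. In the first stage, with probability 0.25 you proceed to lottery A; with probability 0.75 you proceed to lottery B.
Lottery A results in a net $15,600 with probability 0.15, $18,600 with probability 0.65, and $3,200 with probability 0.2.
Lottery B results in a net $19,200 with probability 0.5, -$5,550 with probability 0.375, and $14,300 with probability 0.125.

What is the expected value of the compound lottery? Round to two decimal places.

EV(A) = 0.15 × 15600 + 0.65 × 18600 + 0.2 × 3200 = 2340 + 12090 + 640 = 15070
EV(B) = 0.5 × 19200 + 0.375 × (-5550) + 0.125 × 14300 = 9600 − 2081.25 + 1787.5 = 9306.25
Overall = 0.25 × 15070 + 0.75 × 9306.25 = 3767.5 + 6979.6875 = 10747.1875

$10,747.19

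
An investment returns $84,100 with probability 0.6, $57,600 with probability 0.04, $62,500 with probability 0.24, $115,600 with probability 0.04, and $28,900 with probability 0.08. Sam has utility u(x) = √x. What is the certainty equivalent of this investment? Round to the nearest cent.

E[u] = 0.6·√84100 + 0.04·√57600 + 0.24·√62500 + 0.04·√115600 + 0.08·√28900 = 0.6·290 + 0.04·240 + 0.24·250 + 0.04·340 + 0.08·170 = 270.8
CE = (270.8)² = 73332.64

$73,332.64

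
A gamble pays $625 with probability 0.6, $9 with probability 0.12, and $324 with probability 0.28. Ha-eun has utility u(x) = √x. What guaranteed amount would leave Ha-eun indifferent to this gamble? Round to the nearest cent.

E[u] = 0.6·√625 + 0.12·√9 + 0.28·√324 = 0.6·25 + 0.12·3 + 0.28·18 = 20.4
CE = (20.4)² = 416.16

$416.16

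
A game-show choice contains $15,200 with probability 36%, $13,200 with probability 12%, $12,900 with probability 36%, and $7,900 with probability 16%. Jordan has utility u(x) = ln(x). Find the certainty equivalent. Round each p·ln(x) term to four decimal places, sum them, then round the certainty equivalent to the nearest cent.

$12,687.85

E[u] = 0.36·ln(15200) + 0.12·ln(13200) + 0.36·ln(12900) + 0.16·ln(7900) = 3.4665 + 1.1386 + 3.4074 + 1.4359 = 9.4484
CE = e^9.4484 ≈ 12687.85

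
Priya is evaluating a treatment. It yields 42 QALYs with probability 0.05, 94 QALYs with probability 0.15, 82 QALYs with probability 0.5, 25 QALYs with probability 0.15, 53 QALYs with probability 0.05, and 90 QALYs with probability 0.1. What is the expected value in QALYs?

72.6 QALYs

EV = 0.05 × 42 + 0.15 × 94 + 0.5 × 82 + 0.15 × 25 + 0.05 × 53 + 0.1 × 90 = 2.1 + 14.1 + 41 + 3.75 + 2.65 + 9 = 72.6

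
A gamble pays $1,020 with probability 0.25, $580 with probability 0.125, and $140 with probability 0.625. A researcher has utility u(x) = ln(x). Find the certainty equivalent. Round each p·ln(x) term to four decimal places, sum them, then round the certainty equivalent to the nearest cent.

E[u] = 0.25·ln(1020) + 0.125·ln(580) + 0.625·ln(140) = 1.7319 + 0.7954 + 3.0885 = 5.6158
CE = e^5.6158 ≈ 274.73

$274.73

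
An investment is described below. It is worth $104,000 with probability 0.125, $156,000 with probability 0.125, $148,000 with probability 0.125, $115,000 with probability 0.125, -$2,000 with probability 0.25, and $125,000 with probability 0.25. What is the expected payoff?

$96,125

EV = 0.125 × 104000 + 0.125 × 156000 + 0.125 × 148000 + 0.125 × 115000 + 0.25 × (-2000) + 0.25 × 125000 = 13000 + 19500 + 18500 + 14375 − 500 + 31250 = 96125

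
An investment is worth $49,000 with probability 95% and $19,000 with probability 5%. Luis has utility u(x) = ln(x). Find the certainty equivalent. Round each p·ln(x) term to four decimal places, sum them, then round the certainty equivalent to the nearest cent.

$46,732.73

E[u] = 0.95·ln(49000) + 0.05·ln(19000) = 10.2596 + 0.4926 = 10.7522
CE = e^10.7522 ≈ 46732.73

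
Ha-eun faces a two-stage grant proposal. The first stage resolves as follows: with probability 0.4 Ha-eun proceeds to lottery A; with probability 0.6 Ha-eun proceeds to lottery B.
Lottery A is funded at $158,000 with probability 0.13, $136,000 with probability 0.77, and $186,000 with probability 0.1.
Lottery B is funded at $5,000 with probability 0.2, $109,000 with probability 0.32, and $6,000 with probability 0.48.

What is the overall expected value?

EV(A) = 0.13 × 158000 + 0.77 × 136000 + 0.1 × 186000 = 20540 + 104720 + 18600 = 143860
EV(B) = 0.2 × 5000 + 0.32 × 109000 + 0.48 × 6000 = 1000 + 34880 + 2880 = 38760
Overall = 0.4 × 143860 + 0.6 × 38760 = 57544 + 23256 = 80800

$80,800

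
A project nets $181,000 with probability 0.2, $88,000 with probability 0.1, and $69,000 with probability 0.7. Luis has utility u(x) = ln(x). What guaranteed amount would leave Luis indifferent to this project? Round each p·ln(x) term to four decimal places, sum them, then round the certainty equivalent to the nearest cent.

$85,742.17

E[u] = 0.2·ln(181000) + 0.1·ln(88000) + 0.7·ln(69000) = 2.4213 + 1.1385 + 7.7993 = 11.3591
CE = e^11.3591 ≈ 85742.17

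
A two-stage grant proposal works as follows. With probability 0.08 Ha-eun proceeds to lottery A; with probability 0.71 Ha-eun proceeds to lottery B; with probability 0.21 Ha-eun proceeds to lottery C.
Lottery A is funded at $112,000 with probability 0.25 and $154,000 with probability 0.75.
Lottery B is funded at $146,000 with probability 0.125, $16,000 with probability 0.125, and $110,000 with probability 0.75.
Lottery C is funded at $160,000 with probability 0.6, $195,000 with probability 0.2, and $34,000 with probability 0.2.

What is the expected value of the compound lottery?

$114,210.50

EV(A) = 0.25 × 112000 + 0.75 × 154000 = 28000 + 115500 = 143500
EV(B) = 0.125 × 146000 + 0.125 × 16000 + 0.75 × 110000 = 18250 + 2000 + 82500 = 102750
EV(C) = 0.6 × 160000 + 0.2 × 195000 + 0.2 × 34000 = 96000 + 39000 + 6800 = 141800
Overall = 0.08 × 143500 + 0.71 × 102750 + 0.21 × 141800 = 11480 + 72952.5 + 29778 = 114210.5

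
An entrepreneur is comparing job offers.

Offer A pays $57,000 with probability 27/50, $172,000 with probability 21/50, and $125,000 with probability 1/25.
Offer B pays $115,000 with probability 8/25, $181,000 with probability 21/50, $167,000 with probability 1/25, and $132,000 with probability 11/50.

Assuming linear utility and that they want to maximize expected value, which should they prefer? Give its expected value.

Offer A = 27/50 × 57000 + 21/50 × 172000 + 1/25 × 125000 = 30780 + 72240 + 5000 = 108020
Offer B = 8/25 × 115000 + 21/50 × 181000 + 1/25 × 167000 + 11/50 × 132000 = 36800 + 76020 + 6680 + 29040 = 148540

Offer B ($148,540)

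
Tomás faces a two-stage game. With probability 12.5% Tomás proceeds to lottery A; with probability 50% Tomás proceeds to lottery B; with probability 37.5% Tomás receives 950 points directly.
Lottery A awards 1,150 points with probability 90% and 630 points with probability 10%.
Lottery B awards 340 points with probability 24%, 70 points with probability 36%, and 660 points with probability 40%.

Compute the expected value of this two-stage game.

EV(A) = 0.9 × 1150 + 0.1 × 630 = 1035 + 63 = 1098
EV(B) = 0.24 × 340 + 0.36 × 70 + 0.4 × 660 = 81.6 + 25.2 + 264 = 370.8
Branch C: 950 (certain)
Overall = 0.125 × 1098 + 0.5 × 370.8 + 0.375 × 950 = 137.25 + 185.4 + 356.25 = 678.9

678.9 points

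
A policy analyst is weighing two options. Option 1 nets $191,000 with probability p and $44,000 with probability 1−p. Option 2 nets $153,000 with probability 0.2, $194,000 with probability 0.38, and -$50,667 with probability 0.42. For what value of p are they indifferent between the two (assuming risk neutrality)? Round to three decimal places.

p = 0.266

EV(Option 2) = 0.2 × 153000 + 0.38 × 194000 + 0.42 × (-50667) = 30600 + 73720 − 21280.14 = 83039.86
p·191000 + (1−p)·44000 = 83039.86
147000p + 44000 = 83039.86
p = (83039.86 − 44000) / 147000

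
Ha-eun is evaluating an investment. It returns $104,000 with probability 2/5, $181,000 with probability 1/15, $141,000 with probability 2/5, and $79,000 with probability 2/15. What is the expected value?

$120,600

EV = 2/5 × 104000 + 1/15 × 181000 + 2/5 × 141000 + 2/15 × 79000 = 41600 + 12066.6667 + 56400 + 10533.3333 = 120600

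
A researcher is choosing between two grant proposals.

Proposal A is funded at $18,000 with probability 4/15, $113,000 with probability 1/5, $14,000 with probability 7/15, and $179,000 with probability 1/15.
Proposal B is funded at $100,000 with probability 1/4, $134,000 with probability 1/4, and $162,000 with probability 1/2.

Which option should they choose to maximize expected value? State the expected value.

Proposal A = 4/15 × 18000 + 1/5 × 113000 + 7/15 × 14000 + 1/15 × 179000 = 4800 + 22600 + 6533.3333 + 11933.3333 = 45866.6667
Proposal B = 1/4 × 100000 + 1/4 × 134000 + 1/2 × 162000 = 25000 + 33500 + 81000 = 139500

Proposal B ($139,500)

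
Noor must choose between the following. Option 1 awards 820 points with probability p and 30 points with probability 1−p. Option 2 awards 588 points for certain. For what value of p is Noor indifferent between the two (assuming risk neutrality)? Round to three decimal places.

p = 0.706

p·820 + (1−p)·30 = 588
790p + 30 = 588
p = (588 − 30) / 790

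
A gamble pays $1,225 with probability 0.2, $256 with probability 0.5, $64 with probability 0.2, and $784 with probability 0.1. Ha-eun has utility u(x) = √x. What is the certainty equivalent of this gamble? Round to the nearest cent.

$376.36

E[u] = 0.2·√1225 + 0.5·√256 + 0.2·√64 + 0.1·√784 = 0.2·35 + 0.5·16 + 0.2·8 + 0.1·28 = 19.4
CE = (19.4)² = 376.36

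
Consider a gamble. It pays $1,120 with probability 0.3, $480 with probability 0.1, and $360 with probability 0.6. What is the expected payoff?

$600

EV = 0.3 × 1120 + 0.1 × 480 + 0.6 × 360 = 336 + 48 + 216 = 600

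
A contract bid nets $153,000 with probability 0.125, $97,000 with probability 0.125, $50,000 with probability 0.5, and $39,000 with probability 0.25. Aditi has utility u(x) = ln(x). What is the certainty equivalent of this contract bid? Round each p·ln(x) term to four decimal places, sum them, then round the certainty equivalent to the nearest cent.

E[u] = 0.125·ln(153000) + 0.125·ln(97000) + 0.5·ln(50000) + 0.25·ln(39000) = 1.4923 + 1.4353 + 5.4099 + 2.6428 = 10.9803
CE = e^10.9803 ≈ 58706.16

$58,706.16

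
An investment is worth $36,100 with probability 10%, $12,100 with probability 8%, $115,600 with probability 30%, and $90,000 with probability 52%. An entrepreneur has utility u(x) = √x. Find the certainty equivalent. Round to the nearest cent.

$81,681.64

E[u] = 0.1·√36100 + 0.08·√12100 + 0.3·√115600 + 0.52·√90000 = 0.1·190 + 0.08·110 + 0.3·340 + 0.52·300 = 285.8
CE = (285.8)² = 81681.64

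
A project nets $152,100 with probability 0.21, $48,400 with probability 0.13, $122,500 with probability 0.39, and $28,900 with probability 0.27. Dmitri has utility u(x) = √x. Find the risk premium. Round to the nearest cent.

E[u] = 0.21·√152100 + 0.13·√48400 + 0.39·√122500 + 0.27·√28900 = 0.21·390 + 0.13·220 + 0.39·350 + 0.27·170 = 292.9
CE = (292.9)² = 85790.41
Risk premium = EV − CE = 93811 − 85790.41 = 8020.59

$8,020.59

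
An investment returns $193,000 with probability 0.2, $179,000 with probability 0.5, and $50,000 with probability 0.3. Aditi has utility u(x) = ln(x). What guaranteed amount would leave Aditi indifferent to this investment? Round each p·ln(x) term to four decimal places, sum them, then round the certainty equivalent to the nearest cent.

E[u] = 0.2·ln(193000) + 0.5·ln(179000) + 0.3·ln(50000) = 2.4341 + 6.0476 + 3.2459 = 11.7276
CE = e^11.7276 ≈ 123945.84

$123,945.84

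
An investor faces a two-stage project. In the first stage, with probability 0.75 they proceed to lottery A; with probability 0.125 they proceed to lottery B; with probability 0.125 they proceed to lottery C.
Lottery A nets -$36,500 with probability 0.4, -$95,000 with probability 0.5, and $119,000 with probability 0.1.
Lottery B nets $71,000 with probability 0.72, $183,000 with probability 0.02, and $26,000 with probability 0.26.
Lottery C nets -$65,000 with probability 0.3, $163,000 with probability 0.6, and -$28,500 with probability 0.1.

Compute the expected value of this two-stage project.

-$20,526.25

EV(A) = 0.4 × (-36500) + 0.5 × (-95000) + 0.1 × 119000 = -14600 − 47500 + 11900 = -50200
EV(B) = 0.72 × 71000 + 0.02 × 183000 + 0.26 × 26000 = 51120 + 3660 + 6760 = 61540
EV(C) = 0.3 × (-65000) + 0.6 × 163000 + 0.1 × (-28500) = -19500 + 97800 − 2850 = 75450
Overall = 0.75 × (-50200) + 0.125 × 61540 + 0.125 × 75450 = -37650 + 7692.5 + 9431.25 = -20526.25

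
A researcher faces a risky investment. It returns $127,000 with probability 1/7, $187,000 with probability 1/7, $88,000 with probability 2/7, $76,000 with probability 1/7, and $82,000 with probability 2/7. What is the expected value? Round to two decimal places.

$104,285.71

EV = 1/7 × 127000 + 1/7 × 187000 + 2/7 × 88000 + 1/7 × 76000 + 2/7 × 82000 = 18142.8571 + 26714.2857 + 25142.8571 + 10857.1429 + 23428.5714 = 104285.7143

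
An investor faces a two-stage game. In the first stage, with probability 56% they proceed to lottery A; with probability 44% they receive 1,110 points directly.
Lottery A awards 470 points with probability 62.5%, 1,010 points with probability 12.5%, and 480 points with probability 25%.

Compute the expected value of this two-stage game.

EV(A) = 0.625 × 470 + 0.125 × 1010 + 0.25 × 480 = 293.75 + 126.25 + 120 = 540
Branch B: 1110 (certain)
Overall = 0.56 × 540 + 0.44 × 1110 = 302.4 + 488.4 = 790.8

790.8 points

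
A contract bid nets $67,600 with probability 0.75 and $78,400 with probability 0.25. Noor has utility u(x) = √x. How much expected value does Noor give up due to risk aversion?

E[u] = 0.75·√67600 + 0.25·√78400 = 0.75·260 + 0.25·280 = 265
CE = (265)² = 70225
Risk premium = EV − CE = 70300 − 70225 = 75

$75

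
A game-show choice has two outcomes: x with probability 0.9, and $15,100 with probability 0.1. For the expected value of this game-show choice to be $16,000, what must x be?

x = $16,100

0.9·x + 0.1·15100 = 16000
0.9·x = 16000 − 1510 = 14490
x = 14490 / 0.9 = 16100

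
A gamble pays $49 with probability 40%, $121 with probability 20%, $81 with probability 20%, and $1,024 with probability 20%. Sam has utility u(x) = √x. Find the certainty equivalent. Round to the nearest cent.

E[u] = 0.4·√49 + 0.2·√121 + 0.2·√81 + 0.2·√1024 = 0.4·7 + 0.2·11 + 0.2·9 + 0.2·32 = 13.2
CE = (13.2)² = 174.24

$174.24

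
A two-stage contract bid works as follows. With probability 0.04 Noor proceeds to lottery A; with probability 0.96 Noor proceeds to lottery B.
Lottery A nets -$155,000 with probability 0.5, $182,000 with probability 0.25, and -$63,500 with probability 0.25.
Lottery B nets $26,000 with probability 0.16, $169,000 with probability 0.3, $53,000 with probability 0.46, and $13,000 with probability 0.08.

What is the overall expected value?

EV(A) = 0.5 × (-155000) + 0.25 × 182000 + 0.25 × (-63500) = -77500 + 45500 − 15875 = -47875
EV(B) = 0.16 × 26000 + 0.3 × 169000 + 0.46 × 53000 + 0.08 × 13000 = 4160 + 50700 + 24380 + 1040 = 80280
Overall = 0.04 × (-47875) + 0.96 × 80280 = -1915 + 77068.8 = 75153.8

$75,153.80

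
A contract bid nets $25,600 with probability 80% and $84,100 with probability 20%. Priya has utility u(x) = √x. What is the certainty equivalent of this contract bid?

E[u] = 0.8·√25600 + 0.2·√84100 = 0.8·160 + 0.2·290 = 186
CE = (186)² = 34596

$34,596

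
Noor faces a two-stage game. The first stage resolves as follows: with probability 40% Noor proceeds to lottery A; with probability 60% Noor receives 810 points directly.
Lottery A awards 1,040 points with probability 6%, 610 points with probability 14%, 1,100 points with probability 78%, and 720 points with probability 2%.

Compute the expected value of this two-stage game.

894.08 points

EV(A) = 0.06 × 1040 + 0.14 × 610 + 0.78 × 1100 + 0.02 × 720 = 62.4 + 85.4 + 858 + 14.4 = 1020.2
Branch B: 810 (certain)
Overall = 0.4 × 1020.2 + 0.6 × 810 = 408.08 + 486 = 894.08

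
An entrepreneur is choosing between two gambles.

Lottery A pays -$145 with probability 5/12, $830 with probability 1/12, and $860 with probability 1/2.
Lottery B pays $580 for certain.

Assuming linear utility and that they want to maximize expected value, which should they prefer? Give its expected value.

Lottery A = 5/12 × (-145) + 1/12 × 830 + 1/2 × 860 = -60.4167 + 69.1667 + 430 = 438.75
Lottery B: 580 (certain)

Lottery B ($580)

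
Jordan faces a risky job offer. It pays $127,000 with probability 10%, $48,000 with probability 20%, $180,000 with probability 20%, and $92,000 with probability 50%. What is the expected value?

$104,300

EV = 0.1 × 127000 + 0.2 × 48000 + 0.2 × 180000 + 0.5 × 92000 = 12700 + 9600 + 36000 + 46000 = 104300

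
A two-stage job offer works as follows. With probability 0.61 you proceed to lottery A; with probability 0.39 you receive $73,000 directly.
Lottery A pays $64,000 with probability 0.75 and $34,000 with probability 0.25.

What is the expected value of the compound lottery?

EV(A) = 0.75 × 64000 + 0.25 × 34000 = 48000 + 8500 = 56500
Branch B: 73000 (certain)
Overall = 0.61 × 56500 + 0.39 × 73000 = 34465 + 28470 = 62935

$62,935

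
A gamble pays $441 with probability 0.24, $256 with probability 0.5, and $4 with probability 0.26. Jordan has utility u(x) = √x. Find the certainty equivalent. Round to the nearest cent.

E[u] = 0.24·√441 + 0.5·√256 + 0.26·√4 = 0.24·21 + 0.5·16 + 0.26·2 = 13.56
CE = (13.56)² = 183.8736

$183.87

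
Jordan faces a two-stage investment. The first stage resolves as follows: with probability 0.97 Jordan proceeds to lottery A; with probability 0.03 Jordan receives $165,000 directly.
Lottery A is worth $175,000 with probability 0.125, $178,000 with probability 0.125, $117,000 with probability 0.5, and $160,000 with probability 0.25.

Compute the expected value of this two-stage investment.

$143,296.25

EV(A) = 0.125 × 175000 + 0.125 × 178000 + 0.5 × 117000 + 0.25 × 160000 = 21875 + 22250 + 58500 + 40000 = 142625
Branch B: 165000 (certain)
Overall = 0.97 × 142625 + 0.03 × 165000 = 138346.25 + 4950 = 143296.25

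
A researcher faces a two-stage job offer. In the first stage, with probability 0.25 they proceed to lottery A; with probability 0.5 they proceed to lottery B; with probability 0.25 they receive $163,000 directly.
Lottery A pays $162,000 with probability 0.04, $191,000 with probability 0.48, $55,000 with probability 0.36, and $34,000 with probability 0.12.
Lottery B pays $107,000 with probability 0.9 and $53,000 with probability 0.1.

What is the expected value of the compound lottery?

EV(A) = 0.04 × 162000 + 0.48 × 191000 + 0.36 × 55000 + 0.12 × 34000 = 6480 + 91680 + 19800 + 4080 = 122040
EV(B) = 0.9 × 107000 + 0.1 × 53000 = 96300 + 5300 = 101600
Branch C: 163000 (certain)
Overall = 0.25 × 122040 + 0.5 × 101600 + 0.25 × 163000 = 30510 + 50800 + 40750 = 122060

$122,060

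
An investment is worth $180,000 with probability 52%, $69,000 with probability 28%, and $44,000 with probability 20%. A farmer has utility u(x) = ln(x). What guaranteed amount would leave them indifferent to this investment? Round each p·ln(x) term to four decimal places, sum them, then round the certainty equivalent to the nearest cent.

$103,828.94

E[u] = 0.52·ln(180000) + 0.28·ln(69000) + 0.2·ln(44000) = 6.2924 + 3.1197 + 2.1384 = 11.5505
CE = e^11.5505 ≈ 103828.94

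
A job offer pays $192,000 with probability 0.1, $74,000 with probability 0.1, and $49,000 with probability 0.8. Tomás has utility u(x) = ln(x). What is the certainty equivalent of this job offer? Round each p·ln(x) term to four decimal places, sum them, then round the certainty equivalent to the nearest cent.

E[u] = 0.1·ln(192000) + 0.1·ln(74000) + 0.8·ln(49000) = 1.2165 + 1.1212 + 8.6397 = 10.9774
CE = e^10.9774 ≈ 58536.16

$58,536.16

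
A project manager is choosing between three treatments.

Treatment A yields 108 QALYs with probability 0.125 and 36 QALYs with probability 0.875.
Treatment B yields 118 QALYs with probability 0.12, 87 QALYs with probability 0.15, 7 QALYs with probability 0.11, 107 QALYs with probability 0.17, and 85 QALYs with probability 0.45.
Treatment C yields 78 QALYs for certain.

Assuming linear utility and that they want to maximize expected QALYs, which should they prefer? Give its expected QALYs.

Treatment A = 0.125 × 108 + 0.875 × 36 = 13.5 + 31.5 = 45
Treatment B = 0.12 × 118 + 0.15 × 87 + 0.11 × 7 + 0.17 × 107 + 0.45 × 85 = 14.16 + 13.05 + 0.77 + 18.19 + 38.25 = 84.42
Treatment C: 78 (certain)

Treatment B (84.42 QALYs)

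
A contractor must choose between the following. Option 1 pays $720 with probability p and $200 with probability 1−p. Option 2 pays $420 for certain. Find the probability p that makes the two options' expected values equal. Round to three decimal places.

p·720 + (1−p)·200 = 420
520p + 200 = 420
p = (420 − 200) / 520

p = 0.423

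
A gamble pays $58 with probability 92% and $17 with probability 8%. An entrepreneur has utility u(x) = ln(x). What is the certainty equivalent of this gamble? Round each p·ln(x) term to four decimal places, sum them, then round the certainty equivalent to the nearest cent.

$52.58

E[u] = 0.92·ln(58) + 0.08·ln(17) = 3.7356 + 0.2267 = 3.9623
CE = e^3.9623 ≈ 52.58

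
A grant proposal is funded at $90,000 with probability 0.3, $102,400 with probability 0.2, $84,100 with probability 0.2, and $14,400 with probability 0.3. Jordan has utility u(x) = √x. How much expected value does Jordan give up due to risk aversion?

E[u] = 0.3·√90000 + 0.2·√102400 + 0.2·√84100 + 0.3·√14400 = 0.3·300 + 0.2·320 + 0.2·290 + 0.3·120 = 248
CE = (248)² = 61504
Risk premium = EV − CE = 68620 − 61504 = 7116

$7,116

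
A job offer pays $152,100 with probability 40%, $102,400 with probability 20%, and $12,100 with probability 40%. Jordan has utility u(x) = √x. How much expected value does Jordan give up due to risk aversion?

$16,464

E[u] = 0.4·√152100 + 0.2·√102400 + 0.4·√12100 = 0.4·390 + 0.2·320 + 0.4·110 = 264
CE = (264)² = 69696
Risk premium = EV − CE = 86160 − 69696 = 16464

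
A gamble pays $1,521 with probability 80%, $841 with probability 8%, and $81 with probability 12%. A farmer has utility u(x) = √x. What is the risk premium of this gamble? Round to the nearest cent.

$96.64

E[u] = 0.8·√1521 + 0.08·√841 + 0.12·√81 = 0.8·39 + 0.08·29 + 0.12·9 = 34.6
CE = (34.6)² = 1197.16
Risk premium = EV − CE = 1293.8 − 1197.16 = 96.64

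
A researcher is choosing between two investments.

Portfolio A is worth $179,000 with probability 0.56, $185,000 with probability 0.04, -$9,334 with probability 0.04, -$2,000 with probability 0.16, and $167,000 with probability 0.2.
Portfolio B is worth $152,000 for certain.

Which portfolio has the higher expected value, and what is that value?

Portfolio A = 0.56 × 179000 + 0.04 × 185000 + 0.04 × (-9334) + 0.16 × (-2000) + 0.2 × 167000 = 100240 + 7400 − 373.36 − 320 + 33400 = 140346.64
Portfolio B: 152000 (certain)

Portfolio B ($152,000)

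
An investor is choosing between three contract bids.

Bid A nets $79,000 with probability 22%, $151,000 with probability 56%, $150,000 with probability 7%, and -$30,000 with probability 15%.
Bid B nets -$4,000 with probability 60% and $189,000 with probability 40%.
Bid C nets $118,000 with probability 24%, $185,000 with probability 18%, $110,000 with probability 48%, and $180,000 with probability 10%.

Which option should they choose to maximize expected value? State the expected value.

Bid A = 0.22 × 79000 + 0.56 × 151000 + 0.07 × 150000 + 0.15 × (-30000) = 17380 + 84560 + 10500 − 4500 = 107940
Bid B = 0.6 × (-4000) + 0.4 × 189000 = -2400 + 75600 = 73200
Bid C = 0.24 × 118000 + 0.18 × 185000 + 0.48 × 110000 + 0.1 × 180000 = 28320 + 33300 + 52800 + 18000 = 132420

Bid C ($132,420)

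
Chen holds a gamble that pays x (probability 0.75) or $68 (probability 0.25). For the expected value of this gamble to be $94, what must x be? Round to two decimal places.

x = $102.67

0.75·x + 0.25·68 = 94
0.75·x = 94 − 17 = 77
x = 77 / 0.75 = 102.6667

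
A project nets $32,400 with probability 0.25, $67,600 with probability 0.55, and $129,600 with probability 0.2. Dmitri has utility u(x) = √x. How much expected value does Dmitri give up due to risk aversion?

E[u] = 0.25·√32400 + 0.55·√67600 + 0.2·√129600 = 0.25·180 + 0.55·260 + 0.2·360 = 260
CE = (260)² = 67600
Risk premium = EV − CE = 71200 − 67600 = 3600

$3,600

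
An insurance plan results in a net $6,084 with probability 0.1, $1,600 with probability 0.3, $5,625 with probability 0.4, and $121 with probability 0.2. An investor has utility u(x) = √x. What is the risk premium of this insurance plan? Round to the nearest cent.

E[u] = 0.1·√6084 + 0.3·√1600 + 0.4·√5625 + 0.2·√121 = 0.1·78 + 0.3·40 + 0.4·75 + 0.2·11 = 52
CE = (52)² = 2704
Risk premium = EV − CE = 3362.6 − 2704 = 658.6

$658.60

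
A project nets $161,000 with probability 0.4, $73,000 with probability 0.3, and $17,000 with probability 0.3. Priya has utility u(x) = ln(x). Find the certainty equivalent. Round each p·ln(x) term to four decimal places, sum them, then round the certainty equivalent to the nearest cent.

$64,698.93

E[u] = 0.4·ln(161000) + 0.3·ln(73000) + 0.3·ln(17000) = 4.7957 + 3.3595 + 2.9223 = 11.0775
CE = e^11.0775 ≈ 64698.93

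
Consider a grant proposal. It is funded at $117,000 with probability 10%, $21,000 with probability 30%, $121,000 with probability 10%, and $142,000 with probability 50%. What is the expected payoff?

EV = 0.1 × 117000 + 0.3 × 21000 + 0.1 × 121000 + 0.5 × 142000 = 11700 + 6300 + 12100 + 71000 = 101100

$101,100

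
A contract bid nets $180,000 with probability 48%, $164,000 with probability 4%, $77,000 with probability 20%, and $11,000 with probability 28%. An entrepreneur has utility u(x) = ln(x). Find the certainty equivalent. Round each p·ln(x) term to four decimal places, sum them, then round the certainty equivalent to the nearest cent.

$69,182.28

E[u] = 0.48·ln(180000) + 0.04·ln(164000) + 0.2·ln(77000) + 0.28·ln(11000) = 5.8083 + 0.4803 + 2.2503 + 2.6056 = 11.1445
CE = e^11.1445 ≈ 69182.28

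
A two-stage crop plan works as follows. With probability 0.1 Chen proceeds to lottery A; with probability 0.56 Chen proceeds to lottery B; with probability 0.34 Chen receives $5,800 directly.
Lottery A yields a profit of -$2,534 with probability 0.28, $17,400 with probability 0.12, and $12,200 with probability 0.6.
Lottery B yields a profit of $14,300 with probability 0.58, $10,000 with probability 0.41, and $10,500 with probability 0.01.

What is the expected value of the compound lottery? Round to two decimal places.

$9,841.29

EV(A) = 0.28 × (-2534) + 0.12 × 17400 + 0.6 × 12200 = -709.52 + 2088 + 7320 = 8698.48
EV(B) = 0.58 × 14300 + 0.41 × 10000 + 0.01 × 10500 = 8294 + 4100 + 105 = 12499
Branch C: 5800 (certain)
Overall = 0.1 × 8698.48 + 0.56 × 12499 + 0.34 × 5800 = 869.848 + 6999.44 + 1972 = 9841.288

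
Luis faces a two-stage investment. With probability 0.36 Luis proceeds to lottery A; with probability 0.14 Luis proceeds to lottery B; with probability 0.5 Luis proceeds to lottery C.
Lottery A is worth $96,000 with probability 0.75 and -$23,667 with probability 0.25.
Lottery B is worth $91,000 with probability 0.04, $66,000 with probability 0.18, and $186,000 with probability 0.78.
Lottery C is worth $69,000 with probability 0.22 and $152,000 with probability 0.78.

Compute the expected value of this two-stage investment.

$113,143.97

EV(A) = 0.75 × 96000 + 0.25 × (-23667) = 72000 − 5916.75 = 66083.25
EV(B) = 0.04 × 91000 + 0.18 × 66000 + 0.78 × 186000 = 3640 + 11880 + 145080 = 160600
EV(C) = 0.22 × 69000 + 0.78 × 152000 = 15180 + 118560 = 133740
Overall = 0.36 × 66083.25 + 0.14 × 160600 + 0.5 × 133740 = 23789.97 + 22484 + 66870 = 113143.97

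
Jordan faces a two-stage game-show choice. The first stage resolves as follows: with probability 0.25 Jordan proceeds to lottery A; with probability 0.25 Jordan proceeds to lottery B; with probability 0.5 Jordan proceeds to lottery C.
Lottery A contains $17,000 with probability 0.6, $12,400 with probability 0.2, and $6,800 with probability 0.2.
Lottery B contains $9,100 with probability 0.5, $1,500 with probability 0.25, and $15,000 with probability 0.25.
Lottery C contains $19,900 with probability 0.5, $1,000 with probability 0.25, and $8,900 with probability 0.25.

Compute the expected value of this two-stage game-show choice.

$11,891.25

EV(A) = 0.6 × 17000 + 0.2 × 12400 + 0.2 × 6800 = 10200 + 2480 + 1360 = 14040
EV(B) = 0.5 × 9100 + 0.25 × 1500 + 0.25 × 15000 = 4550 + 375 + 3750 = 8675
EV(C) = 0.5 × 19900 + 0.25 × 1000 + 0.25 × 8900 = 9950 + 250 + 2225 = 12425
Overall = 0.25 × 14040 + 0.25 × 8675 + 0.5 × 12425 = 3510 + 2168.75 + 6212.5 = 11891.25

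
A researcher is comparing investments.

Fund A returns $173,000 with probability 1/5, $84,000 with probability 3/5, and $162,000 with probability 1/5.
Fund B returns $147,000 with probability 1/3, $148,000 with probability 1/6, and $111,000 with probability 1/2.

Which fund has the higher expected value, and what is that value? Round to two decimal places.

Fund B ($129,166.67)

Fund A = 1/5 × 173000 + 3/5 × 84000 + 1/5 × 162000 = 34600 + 50400 + 32400 = 117400
Fund B = 1/3 × 147000 + 1/6 × 148000 + 1/2 × 111000 = 49000 + 24666.6667 + 55500 = 129166.6667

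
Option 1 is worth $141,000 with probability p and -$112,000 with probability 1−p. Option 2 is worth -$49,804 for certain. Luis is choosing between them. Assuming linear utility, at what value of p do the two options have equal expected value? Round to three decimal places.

p·141000 + (1−p)·(-112000) = -49804
253000p − 112000 = -49804
p = (-49804 + 112000) / 253000

p = 0.246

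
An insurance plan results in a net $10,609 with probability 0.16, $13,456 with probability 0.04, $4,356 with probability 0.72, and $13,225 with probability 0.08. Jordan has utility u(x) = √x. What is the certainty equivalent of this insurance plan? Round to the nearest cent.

$6,059.07

E[u] = 0.16·√10609 + 0.04·√13456 + 0.72·√4356 + 0.08·√13225 = 0.16·103 + 0.04·116 + 0.72·66 + 0.08·115 = 77.84
CE = (77.84)² = 6059.0656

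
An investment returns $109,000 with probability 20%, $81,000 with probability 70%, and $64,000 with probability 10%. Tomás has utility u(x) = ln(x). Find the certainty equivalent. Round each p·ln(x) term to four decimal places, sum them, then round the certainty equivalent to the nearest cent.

$83,951.96

E[u] = 0.2·ln(109000) + 0.7·ln(81000) + 0.1·ln(64000) = 2.3198 + 7.9115 + 1.1067 = 11.3380
CE = e^11.3380 ≈ 83951.96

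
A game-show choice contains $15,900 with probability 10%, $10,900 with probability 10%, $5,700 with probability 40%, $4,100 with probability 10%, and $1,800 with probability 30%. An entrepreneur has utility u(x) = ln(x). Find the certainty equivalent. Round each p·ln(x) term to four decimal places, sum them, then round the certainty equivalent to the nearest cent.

E[u] = 0.1·ln(15900) + 0.1·ln(10900) + 0.4·ln(5700) + 0.1·ln(4100) + 0.3·ln(1800) = 0.9674 + 0.9297 + 3.4593 + 0.8319 + 2.2487 = 8.4370
CE = e^8.4370 ≈ 4614.69

$4,614.69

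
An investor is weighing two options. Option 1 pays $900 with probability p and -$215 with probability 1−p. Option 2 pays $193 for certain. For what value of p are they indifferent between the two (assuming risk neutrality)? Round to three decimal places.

p·900 + (1−p)·(-215) = 193
1115p − 215 = 193
p = (193 + 215) / 1115

p = 0.366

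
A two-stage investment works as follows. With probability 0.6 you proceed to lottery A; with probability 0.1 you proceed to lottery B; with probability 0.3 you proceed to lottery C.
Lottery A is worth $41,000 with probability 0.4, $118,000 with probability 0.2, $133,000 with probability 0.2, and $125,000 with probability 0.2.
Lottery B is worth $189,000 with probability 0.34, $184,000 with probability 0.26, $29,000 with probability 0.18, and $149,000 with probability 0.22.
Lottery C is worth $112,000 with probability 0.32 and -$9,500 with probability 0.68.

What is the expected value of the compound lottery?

EV(A) = 0.4 × 41000 + 0.2 × 118000 + 0.2 × 133000 + 0.2 × 125000 = 16400 + 23600 + 26600 + 25000 = 91600
EV(B) = 0.34 × 189000 + 0.26 × 184000 + 0.18 × 29000 + 0.22 × 149000 = 64260 + 47840 + 5220 + 32780 = 150100
EV(C) = 0.32 × 112000 + 0.68 × (-9500) = 35840 − 6460 = 29380
Overall = 0.6 × 91600 + 0.1 × 150100 + 0.3 × 29380 = 54960 + 15010 + 8814 = 78784

$78,784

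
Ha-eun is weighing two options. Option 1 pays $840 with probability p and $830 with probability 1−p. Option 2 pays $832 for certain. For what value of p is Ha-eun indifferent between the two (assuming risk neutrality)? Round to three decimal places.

p·840 + (1−p)·830 = 832
10p + 830 = 832
p = (832 − 830) / 10

p = 0.200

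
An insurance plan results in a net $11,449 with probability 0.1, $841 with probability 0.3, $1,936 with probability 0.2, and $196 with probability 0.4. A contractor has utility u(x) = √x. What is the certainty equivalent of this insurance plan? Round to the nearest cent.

$1,142.44

E[u] = 0.1·√11449 + 0.3·√841 + 0.2·√1936 + 0.4·√196 = 0.1·107 + 0.3·29 + 0.2·44 + 0.4·14 = 33.8
CE = (33.8)² = 1142.44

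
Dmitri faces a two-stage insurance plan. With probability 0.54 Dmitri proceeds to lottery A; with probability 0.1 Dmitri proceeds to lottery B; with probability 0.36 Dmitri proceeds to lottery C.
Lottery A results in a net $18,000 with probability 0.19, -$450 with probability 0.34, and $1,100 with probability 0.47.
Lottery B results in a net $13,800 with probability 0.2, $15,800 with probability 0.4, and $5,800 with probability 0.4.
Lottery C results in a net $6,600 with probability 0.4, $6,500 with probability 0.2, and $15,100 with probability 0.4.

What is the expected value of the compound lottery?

EV(A) = 0.19 × 18000 + 0.34 × (-450) + 0.47 × 1100 = 3420 − 153 + 517 = 3784
EV(B) = 0.2 × 13800 + 0.4 × 15800 + 0.4 × 5800 = 2760 + 6320 + 2320 = 11400
EV(C) = 0.4 × 6600 + 0.2 × 6500 + 0.4 × 15100 = 2640 + 1300 + 6040 = 9980
Overall = 0.54 × 3784 + 0.1 × 11400 + 0.36 × 9980 = 2043.36 + 1140 + 3592.8 = 6776.16

$6,776.16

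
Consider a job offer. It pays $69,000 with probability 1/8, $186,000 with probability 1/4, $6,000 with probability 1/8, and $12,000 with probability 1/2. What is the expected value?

EV = 1/8 × 69000 + 1/4 × 186000 + 1/8 × 6000 + 1/2 × 12000 = 8625 + 46500 + 750 + 6000 = 61875

$61,875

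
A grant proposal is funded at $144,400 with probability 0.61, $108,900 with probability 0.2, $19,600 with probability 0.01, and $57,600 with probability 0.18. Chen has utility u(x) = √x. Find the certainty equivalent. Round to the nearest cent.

E[u] = 0.61·√144400 + 0.2·√108900 + 0.01·√19600 + 0.18·√57600 = 0.61·380 + 0.2·330 + 0.01·140 + 0.18·240 = 342.4
CE = (342.4)² = 117237.76

$117,237.76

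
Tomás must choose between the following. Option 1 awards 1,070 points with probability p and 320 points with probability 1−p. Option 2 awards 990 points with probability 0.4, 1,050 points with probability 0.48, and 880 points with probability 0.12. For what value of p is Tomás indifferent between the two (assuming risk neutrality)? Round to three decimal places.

EV(Option 2) = 0.4 × 990 + 0.48 × 1050 + 0.12 × 880 = 396 + 504 + 105.6 = 1005.6
p·1070 + (1−p)·320 = 1005.6
750p + 320 = 1005.6
p = (1005.6 − 320) / 750

p = 0.914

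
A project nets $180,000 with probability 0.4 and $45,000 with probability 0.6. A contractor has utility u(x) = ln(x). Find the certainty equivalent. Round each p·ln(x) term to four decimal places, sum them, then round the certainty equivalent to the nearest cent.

E[u] = 0.4·ln(180000) + 0.6·ln(45000) = 4.8403 + 6.4287 = 11.2690
CE = e^11.2690 ≈ 78354.60

$78,354.60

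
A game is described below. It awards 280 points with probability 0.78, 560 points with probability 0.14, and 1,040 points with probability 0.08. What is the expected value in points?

EV = 0.78 × 280 + 0.14 × 560 + 0.08 × 1040 = 218.4 + 78.4 + 83.2 = 380

380 points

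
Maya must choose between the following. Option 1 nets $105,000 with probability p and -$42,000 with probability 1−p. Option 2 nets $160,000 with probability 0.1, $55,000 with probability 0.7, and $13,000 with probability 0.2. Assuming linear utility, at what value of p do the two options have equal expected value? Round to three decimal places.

p = 0.674

EV(Option 2) = 0.1 × 160000 + 0.7 × 55000 + 0.2 × 13000 = 16000 + 38500 + 2600 = 57100
p·105000 + (1−p)·(-42000) = 57100
147000p − 42000 = 57100
p = (57100 + 42000) / 147000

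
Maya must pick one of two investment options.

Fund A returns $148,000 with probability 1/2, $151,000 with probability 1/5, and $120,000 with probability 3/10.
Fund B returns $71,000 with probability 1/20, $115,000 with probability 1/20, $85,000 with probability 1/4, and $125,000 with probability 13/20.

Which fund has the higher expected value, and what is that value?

Fund A = 1/2 × 148000 + 1/5 × 151000 + 3/10 × 120000 = 74000 + 30200 + 36000 = 140200
Fund B = 1/20 × 71000 + 1/20 × 115000 + 1/4 × 85000 + 13/20 × 125000 = 3550 + 5750 + 21250 + 81250 = 111800

Fund A ($140,200)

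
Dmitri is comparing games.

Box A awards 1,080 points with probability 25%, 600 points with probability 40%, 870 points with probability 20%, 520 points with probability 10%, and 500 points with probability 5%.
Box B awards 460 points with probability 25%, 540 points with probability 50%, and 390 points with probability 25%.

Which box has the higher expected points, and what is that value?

Box A (761 points)

Box A = 0.25 × 1080 + 0.4 × 600 + 0.2 × 870 + 0.1 × 520 + 0.05 × 500 = 270 + 240 + 174 + 52 + 25 = 761
Box B = 0.25 × 460 + 0.5 × 540 + 0.25 × 390 = 115 + 270 + 97.5 = 482.5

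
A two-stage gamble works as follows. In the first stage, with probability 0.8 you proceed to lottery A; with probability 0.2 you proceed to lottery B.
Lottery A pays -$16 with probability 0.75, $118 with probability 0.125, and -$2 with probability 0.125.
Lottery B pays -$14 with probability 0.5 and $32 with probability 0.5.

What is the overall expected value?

EV(A) = 0.75 × (-16) + 0.125 × 118 + 0.125 × (-2) = -12 + 14.75 − 0.25 = 2.5
EV(B) = 0.5 × (-14) + 0.5 × 32 = -7 + 16 = 9
Overall = 0.8 × 2.5 + 0.2 × 9 = 2 + 1.8 = 3.8

$3.80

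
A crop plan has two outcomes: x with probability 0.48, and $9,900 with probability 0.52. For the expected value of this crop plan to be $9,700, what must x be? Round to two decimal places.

x = $9,483.33

0.48·x + 0.52·9900 = 9700
0.48·x = 9700 − 5148 = 4552
x = 4552 / 0.48 = 9483.3333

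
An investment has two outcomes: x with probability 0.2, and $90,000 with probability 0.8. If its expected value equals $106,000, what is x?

0.2·x + 0.8·90000 = 106000
0.2·x = 106000 − 72000 = 34000
x = 34000 / 0.2 = 170000

x = $170,000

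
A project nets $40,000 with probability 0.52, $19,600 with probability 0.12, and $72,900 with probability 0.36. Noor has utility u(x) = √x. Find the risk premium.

$1,872

E[u] = 0.52·√40000 + 0.12·√19600 + 0.36·√72900 = 0.52·200 + 0.12·140 + 0.36·270 = 218
CE = (218)² = 47524
Risk premium = EV − CE = 49396 − 47524 = 1872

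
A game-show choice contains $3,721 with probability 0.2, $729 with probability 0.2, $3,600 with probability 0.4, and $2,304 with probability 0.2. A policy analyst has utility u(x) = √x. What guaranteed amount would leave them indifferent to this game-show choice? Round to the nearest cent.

E[u] = 0.2·√3721 + 0.2·√729 + 0.4·√3600 + 0.2·√2304 = 0.2·61 + 0.2·27 + 0.4·60 + 0.2·48 = 51.2
CE = (51.2)² = 2621.44

$2,621.44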